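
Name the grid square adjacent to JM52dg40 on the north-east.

Longitude extended square 4; +1 → 5.
Latitude extended square 0; +1 → 1.

JM52dg51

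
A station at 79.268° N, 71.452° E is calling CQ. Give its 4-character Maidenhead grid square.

MQ59

Shift to the Maidenhead origin (180°W, 90°S): lon 251.45, lat 169.27.
Field: 251.45/20 → 12 → M, 169.27/10 → 16 → Q; chars MQ.
Square: 11.45/2 → 5, 9.27/1 → 9; chars 59.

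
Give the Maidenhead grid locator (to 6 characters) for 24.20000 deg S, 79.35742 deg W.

Offset from 180°W / 90°S: lon 100.6426°, lat 65.8000°.
Field (20°×10°, letters A–R): lon ⌊100.6426/20⌋ = 5 → F; lat ⌊65.8000/10⌋ = 6 → G.
Square (2°×1°, digits 0–9): lon ⌊0.6426/2⌋ = 0; lat ⌊5.8000/1⌋ = 5.
Subsquare (5′×2.5′, letters a–x): lon ⌊0.6426/0.0833333⌋ = 7 → h; lat ⌊0.8000/0.0416667⌋ = 19 → t.

FG05ht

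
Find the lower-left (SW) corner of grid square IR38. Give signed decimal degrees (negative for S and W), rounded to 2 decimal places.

88.00, -14.00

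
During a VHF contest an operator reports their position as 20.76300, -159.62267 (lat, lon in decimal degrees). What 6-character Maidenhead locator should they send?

BL00es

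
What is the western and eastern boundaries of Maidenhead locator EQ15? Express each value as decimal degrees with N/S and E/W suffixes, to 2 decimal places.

Field E=4, Q=16: +4·20° lon, +16·10° lat → SW at lon -100°, lat 70°.
Square 1, 5: +1·2° lon, +5·1° lat → SW at lon -98°, lat 75°.
Cell spans 2° lon × 1° lat.
west 98.00° W, east 96.00° W.

98.00° W, 96.00° W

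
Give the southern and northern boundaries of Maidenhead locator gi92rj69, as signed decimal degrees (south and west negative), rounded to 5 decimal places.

Field G=6, I=8: +6·20° lon, +8·10° lat → SW at lon -60°, lat -10°.
Square 9, 2: +9·2° lon, +2·1° lat → SW at lon -42°, lat -8°.
Subsquare r=17, j=9: +17·0.0833333° lon, +9·0.0416667° lat → SW at lon -40.5833°, lat -7.625°.
Extended square 6, 9: +6·0.00833333° lon, +9·0.00416667° lat → SW at lon -40.5333°, lat -7.5875°.
Cell spans 0.00833333° lon × 0.00416667° lat.
south -7.58750, north -7.58333.

-7.58750, -7.58333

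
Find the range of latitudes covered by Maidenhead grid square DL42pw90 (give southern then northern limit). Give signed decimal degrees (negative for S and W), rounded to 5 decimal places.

22.91667, 22.92083

Field D=3, L=11: +3·20° lon, +11·10° lat → SW at lon -120°, lat 20°.
Square 4, 2: +4·2° lon, +2·1° lat → SW at lon -112°, lat 22°.
Subsquare p=15, w=22: +15·0.0833333° lon, +22·0.0416667° lat → SW at lon -110.75°, lat 22.9167°.
Extended square 9, 0: +9·0.00833333° lon, +0·0.00416667° lat → SW at lon -110.675°, lat 22.9167°.
Cell spans 0.00833333° lon × 0.00416667° lat.
south 22.91667, north 22.92083.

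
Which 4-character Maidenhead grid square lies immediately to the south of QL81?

Latitude square 1; −1 → 0.
The longitude characters are unchanged.

QL80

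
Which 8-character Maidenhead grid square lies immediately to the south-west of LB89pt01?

Longitude extended square 0; −1 → -1, wraps to 9, carry into subsquare.
Longitude subsquare p = 15; −1 → 14 = o.
Latitude extended square 1; −1 → 0.

LB89ot90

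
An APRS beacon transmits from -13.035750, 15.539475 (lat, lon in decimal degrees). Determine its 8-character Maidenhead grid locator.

JH76sx41

Shift to the Maidenhead origin (180°W, 90°S): lon 195.53948, lat 76.96425.
Field: 195.53948/20 → 9 → J, 76.96425/10 → 7 → H; chars JH.
Square: 15.53948/2 → 7, 6.96425/1 → 6; chars 76.
Subsquare: 1.53948/0.0833333 → 18 → s, 0.96425/0.0416667 → 23 → x; chars sx.
Extended square: 0.03948/0.00833333 → 4, 0.00592/0.00416667 → 1; chars 41.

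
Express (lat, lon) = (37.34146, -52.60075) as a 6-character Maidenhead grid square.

GM37qi

Offset from 180°W / 90°S: lon 127.3992°, lat 127.3415°.
Field: 127.3992/20 → 6 → G, 127.3415/10 → 12 → M; chars GM.
Square: 7.3992/2 → 3, 7.3415/1 → 7; chars 37.
Subsquare: 1.3992/0.0833333 → 16 → q, 0.3415/0.0416667 → 8 → i; chars qi.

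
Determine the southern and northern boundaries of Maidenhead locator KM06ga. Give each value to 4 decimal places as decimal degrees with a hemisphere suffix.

Field K=10, M=12: +10·20° lon, +12·10° lat → SW at lon 20°, lat 30°.
Square 0, 6: +0·2° lon, +6·1° lat → SW at lon 20°, lat 36°.
Subsquare g=6, a=0: +6·0.0833333° lon, +0·0.0416667° lat → SW at lon 20.5°, lat 36°.
Cell spans 0.0833333° lon × 0.0416667° lat.
south 36.0000° N, north 36.0417° N.

36.0000° N, 36.0417° N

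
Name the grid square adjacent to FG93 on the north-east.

GG04

Longitude square 9; +1 → 10, wraps to 0, carry into field.
Longitude field F = 5; +1 → 6 = G.
Latitude square 3; +1 → 4.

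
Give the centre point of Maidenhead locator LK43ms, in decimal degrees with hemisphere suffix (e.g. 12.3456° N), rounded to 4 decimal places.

13.7708° N, 49.0417° E

Field L=11, K=10: +11·20° lon, +10·10° lat → SW at lon 40°, lat 10°.
Square 4, 3: +4·2° lon, +3·1° lat → SW at lon 48°, lat 13°.
Subsquare m=12, s=18: +12·0.0833333° lon, +18·0.0416667° lat → SW at lon 49°, lat 13.75°.
Cell spans 0.0833333° lon × 0.0416667° lat. Centre is SW corner plus half of each.
latitude 13.7708° N, longitude 49.0417° E.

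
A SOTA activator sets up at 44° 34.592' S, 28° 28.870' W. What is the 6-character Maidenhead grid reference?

Add 180° to longitude and 90° to latitude: 151.5188, 45.4235.
Field: lon ⌊151.5188/20⌋ = 7 → H; lat ⌊45.4235/10⌋ = 4 → E.
Square: lon ⌊11.5188/2⌋ = 5; lat ⌊5.4235/1⌋ = 5.
Subsquare: lon ⌊1.5188/0.0833333⌋ = 18 → s; lat ⌊0.4235/0.0416667⌋ = 10 → k.

HE55sk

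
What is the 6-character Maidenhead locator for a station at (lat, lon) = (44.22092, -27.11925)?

Add 180° to longitude and 90° to latitude: 152.8808, 134.2209.
Field: lon ⌊152.8808/20⌋ = 7 → H; lat ⌊134.2209/10⌋ = 13 → N.
Square: lon ⌊12.8808/2⌋ = 6; lat ⌊4.2209/1⌋ = 4.
Subsquare: lon ⌊0.8808/0.0833333⌋ = 10 → k; lat ⌊0.2209/0.0416667⌋ = 5 → f.

HN64kf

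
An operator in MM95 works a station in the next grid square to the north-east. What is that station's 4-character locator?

Longitude square 9; +1 → 10, wraps to 0, carry into field.
Longitude field M = 12; +1 → 13 = N.
Latitude square 5; +1 → 6.

NM06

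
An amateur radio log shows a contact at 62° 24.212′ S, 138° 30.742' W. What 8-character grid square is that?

CC07ro83

Add 180° to longitude and 90° to latitude: 41.48763, 27.59647.
Field (20°×10°, letters A–R): lon ⌊41.48763/20⌋ = 2 → C; lat ⌊27.59647/10⌋ = 2 → C.
Square (2°×1°, digits 0–9): lon ⌊1.48763/2⌋ = 0; lat ⌊7.59647/1⌋ = 7.
Subsquare (5′×2.5′, letters a–x): lon ⌊1.48763/0.0833333⌋ = 17 → r; lat ⌊0.59647/0.0416667⌋ = 14 → o.
Extended square (30″×15″, digits 0–9): lon ⌊0.07097/0.00833333⌋ = 8; lat ⌊0.01313/0.00416667⌋ = 3.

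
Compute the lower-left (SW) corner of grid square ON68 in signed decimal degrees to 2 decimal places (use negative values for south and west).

48.00, 112.00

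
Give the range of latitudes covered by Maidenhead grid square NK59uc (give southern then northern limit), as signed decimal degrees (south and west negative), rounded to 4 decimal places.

19.0833, 19.1250

Field N=13, K=10: +13·20° lon, +10·10° lat → SW at lon 80°, lat 10°.
Square 5, 9: +5·2° lon, +9·1° lat → SW at lon 90°, lat 19°.
Subsquare u=20, c=2: +20·0.0833333° lon, +2·0.0416667° lat → SW at lon 91.6667°, lat 19.0833°.
Cell spans 0.0833333° lon × 0.0416667° lat.
south 19.0833, north 19.1250.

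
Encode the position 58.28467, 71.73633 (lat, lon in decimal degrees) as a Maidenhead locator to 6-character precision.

MO58ug

Add 180° to longitude and 90° to latitude: 251.7363, 148.2847.
Field: lon ⌊251.7363/20⌋ = 12 → M; lat ⌊148.2847/10⌋ = 14 → O.
Square: lon ⌊11.7363/2⌋ = 5; lat ⌊8.2847/1⌋ = 8.
Subsquare: lon ⌊1.7363/0.0833333⌋ = 20 → u; lat ⌊0.2847/0.0416667⌋ = 6 → g.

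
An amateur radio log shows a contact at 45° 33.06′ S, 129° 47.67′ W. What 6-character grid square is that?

Shift to the Maidenhead origin (180°W, 90°S): lon 50.2055, lat 44.4490.
Field: 50.2055/20 → 2 → C, 44.4490/10 → 4 → E; chars CE.
Square: 10.2055/2 → 5, 4.4490/1 → 4; chars 54.
Subsquare: 0.2055/0.0833333 → 2 → c, 0.4490/0.0416667 → 10 → k; chars ck.

CE54ck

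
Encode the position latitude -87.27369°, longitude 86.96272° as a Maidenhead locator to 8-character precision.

Shift to the Maidenhead origin (180°W, 90°S): lon 266.96272, lat 2.72631.
Field: 266.96272/20 → 13 → N, 2.72631/10 → 0 → A; chars NA.
Square: 6.96272/2 → 3, 2.72631/1 → 2; chars 32.
Subsquare: 0.96272/0.0833333 → 11 → l, 0.72631/0.0416667 → 17 → r; chars lr.
Extended square: 0.04605/0.00833333 → 5, 0.01798/0.00416667 → 4; chars 54.

NA32lr54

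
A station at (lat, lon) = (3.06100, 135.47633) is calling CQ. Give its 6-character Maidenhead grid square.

PJ73rb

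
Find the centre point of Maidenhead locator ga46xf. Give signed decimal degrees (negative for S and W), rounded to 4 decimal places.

Field G=6, A=0: +6·20° lon, +0·10° lat → SW at lon -60°, lat -90°.
Square 4, 6: +4·2° lon, +6·1° lat → SW at lon -52°, lat -84°.
Subsquare x=23, f=5: +23·0.0833333° lon, +5·0.0416667° lat → SW at lon -50.0833°, lat -83.7917°.
Cell spans 0.0833333° lon × 0.0416667° lat. Centre is SW corner plus half of each.
latitude -83.7708, longitude -50.0417.

-83.7708, -50.0417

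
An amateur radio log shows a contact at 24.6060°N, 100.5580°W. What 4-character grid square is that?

Offset from 180°W / 90°S: lon 79.44°, lat 114.61°.
Field: lon ⌊79.44/20⌋ = 3 → D; lat ⌊114.61/10⌋ = 11 → L.
Square: lon ⌊19.44/2⌋ = 9; lat ⌊4.61/1⌋ = 4.

DL94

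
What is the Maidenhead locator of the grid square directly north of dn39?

DO30

Latitude square 9; +1 → 10, wraps to 0, carry into field.
Latitude field N = 13; +1 → 14 = O.
The longitude characters are unchanged.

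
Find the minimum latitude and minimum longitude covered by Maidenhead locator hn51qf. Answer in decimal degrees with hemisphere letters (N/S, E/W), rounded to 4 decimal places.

41.2083° N, 28.6667° W

Field H=7, N=13: +7·20° lon, +13·10° lat → SW at lon -40°, lat 40°.
Square 5, 1: +5·2° lon, +1·1° lat → SW at lon -30°, lat 41°.
Subsquare q=16, f=5: +16·0.0833333° lon, +5·0.0416667° lat → SW at lon -28.6667°, lat 41.2083°.
latitude 41.2083° N, longitude 28.6667° W.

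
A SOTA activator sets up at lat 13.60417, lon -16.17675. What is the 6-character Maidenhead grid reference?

Offset from 180°W / 90°S: lon 163.8233°, lat 103.6042°.
Field: 163.8233/20 → 8 → I, 103.6042/10 → 10 → K; chars IK.
Square: 3.8233/2 → 1, 3.6042/1 → 3; chars 13.
Subsquare: 1.8233/0.0833333 → 21 → v, 0.6042/0.0416667 → 14 → o; chars vo.

IK13vo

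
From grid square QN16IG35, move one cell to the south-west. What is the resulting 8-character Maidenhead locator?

QN16ig24

Longitude extended square 3; −1 → 2.
Latitude extended square 5; −1 → 4.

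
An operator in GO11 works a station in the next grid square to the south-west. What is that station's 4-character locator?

GO00

Longitude square 1; −1 → 0.
Latitude square 1; −1 → 0.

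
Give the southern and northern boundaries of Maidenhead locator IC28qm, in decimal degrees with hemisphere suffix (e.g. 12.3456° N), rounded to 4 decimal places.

61.5000° S, 61.4583° S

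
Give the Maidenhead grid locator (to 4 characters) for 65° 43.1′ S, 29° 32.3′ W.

Offset from 180°W / 90°S: lon 150.46°, lat 24.28°.
Field: lon ⌊150.46/20⌋ = 7 → H; lat ⌊24.28/10⌋ = 2 → C.
Square: lon ⌊10.46/2⌋ = 5; lat ⌊4.28/1⌋ = 4.

HC54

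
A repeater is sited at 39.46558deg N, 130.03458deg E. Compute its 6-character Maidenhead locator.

Add 180° to longitude and 90° to latitude: 310.0346, 129.4656.
Field: lon ⌊310.0346/20⌋ = 15 → P; lat ⌊129.4656/10⌋ = 12 → M.
Square: lon ⌊10.0346/2⌋ = 5; lat ⌊9.4656/1⌋ = 9.
Subsquare: lon ⌊0.0346/0.0833333⌋ = 0 → a; lat ⌊0.4656/0.0416667⌋ = 11 → l.

PM59al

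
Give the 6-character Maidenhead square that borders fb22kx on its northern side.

Latitude subsquare x = 23; +1 → 24, wraps to 0 = a, carry into square.
Latitude square 2; +1 → 3.
The longitude characters are unchanged.

FB23ka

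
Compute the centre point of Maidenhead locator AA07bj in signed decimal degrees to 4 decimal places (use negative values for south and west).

-82.6042, -179.8750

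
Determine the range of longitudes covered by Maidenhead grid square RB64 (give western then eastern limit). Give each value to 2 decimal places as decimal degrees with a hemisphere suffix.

Field R=17, B=1: +17·20° lon, +1·10° lat → SW at lon 160°, lat -80°.
Square 6, 4: +6·2° lon, +4·1° lat → SW at lon 172°, lat -76°.
Cell spans 2° lon × 1° lat.
west 172.00° E, east 174.00° E.

172.00° E, 174.00° E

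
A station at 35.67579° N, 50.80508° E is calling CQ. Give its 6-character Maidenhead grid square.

Offset from 180°W / 90°S: lon 230.8051°, lat 125.6758°.
Field: lon ⌊230.8051/20⌋ = 11 → L; lat ⌊125.6758/10⌋ = 12 → M.
Square: lon ⌊10.8051/2⌋ = 5; lat ⌊5.6758/1⌋ = 5.
Subsquare: lon ⌊0.8051/0.0833333⌋ = 9 → j; lat ⌊0.6758/0.0416667⌋ = 16 → q.

LM55jq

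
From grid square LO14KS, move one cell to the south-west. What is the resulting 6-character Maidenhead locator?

LO14jr

Longitude subsquare k = 10; −1 → 9 = j.
Latitude subsquare s = 18; −1 → 17 = r.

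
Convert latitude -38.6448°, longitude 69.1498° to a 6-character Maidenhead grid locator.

Offset from 180°W / 90°S: lon 249.1498°, lat 51.3552°.
Field: 249.1498/20 → 12 → M, 51.3552/10 → 5 → F; chars MF.
Square: 9.1498/2 → 4, 1.3552/1 → 1; chars 41.
Subsquare: 1.1498/0.0833333 → 13 → n, 0.3552/0.0416667 → 8 → i; chars ni.

MF41ni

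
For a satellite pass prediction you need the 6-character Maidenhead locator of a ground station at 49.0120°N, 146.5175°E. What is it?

QN39ga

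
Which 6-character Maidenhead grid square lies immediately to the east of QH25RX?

QH25sx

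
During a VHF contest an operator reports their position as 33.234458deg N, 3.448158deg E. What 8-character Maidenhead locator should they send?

Add 180° to longitude and 90° to latitude: 183.44816, 123.23446.
Field (20°×10°, letters A–R): lon ⌊183.44816/20⌋ = 9 → J; lat ⌊123.23446/10⌋ = 12 → M.
Square (2°×1°, digits 0–9): lon ⌊3.44816/2⌋ = 1; lat ⌊3.23446/1⌋ = 3.
Subsquare (5′×2.5′, letters a–x): lon ⌊1.44816/0.0833333⌋ = 17 → r; lat ⌊0.23446/0.0416667⌋ = 5 → f.
Extended square (30″×15″, digits 0–9): lon ⌊0.03149/0.00833333⌋ = 3; lat ⌊0.02612/0.00416667⌋ = 6.

JM13rf36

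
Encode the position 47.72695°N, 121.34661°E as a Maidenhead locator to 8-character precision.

PN07qr14

Shift to the Maidenhead origin (180°W, 90°S): lon 301.34661, lat 137.72695.
Field: lon ⌊301.34661/20⌋ = 15 → P; lat ⌊137.72695/10⌋ = 13 → N.
Square: lon ⌊1.34661/2⌋ = 0; lat ⌊7.72695/1⌋ = 7.
Subsquare: lon ⌊1.34661/0.0833333⌋ = 16 → q; lat ⌊0.72695/0.0416667⌋ = 17 → r.
Extended square: lon ⌊0.01328/0.00833333⌋ = 1; lat ⌊0.01862/0.00416667⌋ = 4.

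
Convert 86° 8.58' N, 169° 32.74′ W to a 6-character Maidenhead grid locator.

AR56fd

Add 180° to longitude and 90° to latitude: 10.4543, 176.1430.
Field: lon ⌊10.4543/20⌋ = 0 → A; lat ⌊176.1430/10⌋ = 17 → R.
Square: lon ⌊10.4543/2⌋ = 5; lat ⌊6.1430/1⌋ = 6.
Subsquare: lon ⌊0.4543/0.0833333⌋ = 5 → f; lat ⌊0.1430/0.0416667⌋ = 3 → d.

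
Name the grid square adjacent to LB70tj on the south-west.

Longitude subsquare t = 19; −1 → 18 = s.
Latitude subsquare j = 9; −1 → 8 = i.

LB70si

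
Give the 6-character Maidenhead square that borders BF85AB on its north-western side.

Longitude subsquare a = 0; −1 → -1, wraps to 23 = x, carry into square.
Longitude square 8; −1 → 7.
Latitude subsquare b = 1; +1 → 2 = c.

BF75xc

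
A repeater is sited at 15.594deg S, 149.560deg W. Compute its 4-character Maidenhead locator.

BH54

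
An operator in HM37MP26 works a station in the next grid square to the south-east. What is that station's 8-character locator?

Longitude extended square 2; +1 → 3.
Latitude extended square 6; −1 → 5.

HM37mp35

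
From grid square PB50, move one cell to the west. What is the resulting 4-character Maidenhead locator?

Longitude square 5; −1 → 4.
The latitude characters are unchanged.

PB40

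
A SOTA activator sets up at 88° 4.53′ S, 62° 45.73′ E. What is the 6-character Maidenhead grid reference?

MA11jw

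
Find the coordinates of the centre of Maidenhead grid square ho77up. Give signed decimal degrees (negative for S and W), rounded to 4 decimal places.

57.6458, -24.2917

Field H=7, O=14: +7·20° lon, +14·10° lat → SW at lon -40°, lat 50°.
Square 7, 7: +7·2° lon, +7·1° lat → SW at lon -26°, lat 57°.
Subsquare u=20, p=15: +20·0.0833333° lon, +15·0.0416667° lat → SW at lon -24.3333°, lat 57.625°.
Cell spans 0.0833333° lon × 0.0416667° lat. Centre is SW corner plus half of each.
latitude 57.6458, longitude -24.2917.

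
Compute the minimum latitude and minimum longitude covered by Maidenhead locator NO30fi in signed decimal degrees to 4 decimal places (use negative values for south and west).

50.3333, 86.4167

Field N=13, O=14: +13·20° lon, +14·10° lat → SW at lon 80°, lat 50°.
Square 3, 0: +3·2° lon, +0·1° lat → SW at lon 86°, lat 50°.
Subsquare f=5, i=8: +5·0.0833333° lon, +8·0.0416667° lat → SW at lon 86.4167°, lat 50.3333°.
latitude 50.3333, longitude 86.4167.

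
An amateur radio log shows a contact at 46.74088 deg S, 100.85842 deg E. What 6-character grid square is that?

OE03kg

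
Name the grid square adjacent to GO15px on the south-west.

Longitude subsquare p = 15; −1 → 14 = o.
Latitude subsquare x = 23; −1 → 22 = w.

GO15ow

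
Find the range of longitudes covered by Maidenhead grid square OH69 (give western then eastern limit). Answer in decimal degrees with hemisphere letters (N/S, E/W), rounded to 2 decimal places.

112.00° E, 114.00° E

Field O=14, H=7: +14·20° lon, +7·10° lat → SW at lon 100°, lat -20°.
Square 6, 9: +6·2° lon, +9·1° lat → SW at lon 112°, lat -11°.
Cell spans 2° lon × 1° lat.
west 112.00° E, east 114.00° E.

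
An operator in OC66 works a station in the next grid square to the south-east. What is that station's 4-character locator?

OC75

Longitude square 6; +1 → 7.
Latitude square 6; −1 → 5.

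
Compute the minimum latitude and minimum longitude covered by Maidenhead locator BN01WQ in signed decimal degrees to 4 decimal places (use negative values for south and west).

Field B=1, N=13: +1·20° lon, +13·10° lat → SW at lon -160°, lat 40°.
Square 0, 1: +0·2° lon, +1·1° lat → SW at lon -160°, lat 41°.
Subsquare w=22, q=16: +22·0.0833333° lon, +16·0.0416667° lat → SW at lon -158.167°, lat 41.6667°.
latitude 41.6667, longitude -158.1667.

41.6667, -158.1667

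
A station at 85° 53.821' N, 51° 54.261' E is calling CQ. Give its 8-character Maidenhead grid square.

Add 180° to longitude and 90° to latitude: 231.90435, 175.89702.
Field: 231.90435/20 → 11 → L, 175.89702/10 → 17 → R; chars LR.
Square: 11.90435/2 → 5, 5.89702/1 → 5; chars 55.
Subsquare: 1.90435/0.0833333 → 22 → w, 0.89702/0.0416667 → 21 → v; chars wv.
Extended square: 0.07102/0.00833333 → 8, 0.02202/0.00416667 → 5; chars 85.

LR55wv85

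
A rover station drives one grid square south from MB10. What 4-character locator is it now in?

Latitude square 0; −1 → -1, wraps to 9, carry into field.
Latitude field B = 1; −1 → 0 = A.
The longitude characters are unchanged.

MA19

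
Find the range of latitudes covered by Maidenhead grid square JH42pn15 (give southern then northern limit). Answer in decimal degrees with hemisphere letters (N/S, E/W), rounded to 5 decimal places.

Field J=9, H=7: +9·20° lon, +7·10° lat → SW at lon 0°, lat -20°.
Square 4, 2: +4·2° lon, +2·1° lat → SW at lon 8°, lat -18°.
Subsquare p=15, n=13: +15·0.0833333° lon, +13·0.0416667° lat → SW at lon 9.25°, lat -17.4583°.
Extended square 1, 5: +1·0.00833333° lon, +5·0.00416667° lat → SW at lon 9.25833°, lat -17.4375°.
Cell spans 0.00833333° lon × 0.00416667° lat.
south 17.43750° S, north 17.43333° S.

17.43750° S, 17.43333° S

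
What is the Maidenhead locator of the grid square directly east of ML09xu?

ML19au

Longitude subsquare x = 23; +1 → 24, wraps to 0 = a, carry into square.
Longitude square 0; +1 → 1.
The latitude characters are unchanged.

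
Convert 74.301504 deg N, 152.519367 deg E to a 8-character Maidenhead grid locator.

Offset from 180°W / 90°S: lon 332.51937°, lat 164.30150°.
Field: lon ⌊332.51937/20⌋ = 16 → Q; lat ⌊164.30150/10⌋ = 16 → Q.
Square: lon ⌊12.51937/2⌋ = 6; lat ⌊4.30150/1⌋ = 4.
Subsquare: lon ⌊0.51937/0.0833333⌋ = 6 → g; lat ⌊0.30150/0.0416667⌋ = 7 → h.
Extended square: lon ⌊0.01937/0.00833333⌋ = 2; lat ⌊0.00984/0.00416667⌋ = 2.

QQ64gh22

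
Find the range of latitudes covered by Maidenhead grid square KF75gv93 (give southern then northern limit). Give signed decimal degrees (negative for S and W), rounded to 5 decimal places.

Field K=10, F=5: +10·20° lon, +5·10° lat → SW at lon 20°, lat -40°.
Square 7, 5: +7·2° lon, +5·1° lat → SW at lon 34°, lat -35°.
Subsquare g=6, v=21: +6·0.0833333° lon, +21·0.0416667° lat → SW at lon 34.5°, lat -34.125°.
Extended square 9, 3: +9·0.00833333° lon, +3·0.00416667° lat → SW at lon 34.575°, lat -34.1125°.
Cell spans 0.00833333° lon × 0.00416667° lat.
south -34.11250, north -34.10833.

-34.11250, -34.10833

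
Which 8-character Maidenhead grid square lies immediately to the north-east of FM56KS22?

FM56ks33

Longitude extended square 2; +1 → 3.
Latitude extended square 2; +1 → 3.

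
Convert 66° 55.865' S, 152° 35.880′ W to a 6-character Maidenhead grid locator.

BC33qb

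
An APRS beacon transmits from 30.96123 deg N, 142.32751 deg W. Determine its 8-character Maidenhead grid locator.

BM80ux00

Offset from 180°W / 90°S: lon 37.67249°, lat 120.96123°.
Field: 37.67249/20 → 1 → B, 120.96123/10 → 12 → M; chars BM.
Square: 17.67249/2 → 8, 0.96123/1 → 0; chars 80.
Subsquare: 1.67249/0.0833333 → 20 → u, 0.96123/0.0416667 → 23 → x; chars ux.
Extended square: 0.00582/0.00833333 → 0, 0.00290/0.00416667 → 0; chars 00.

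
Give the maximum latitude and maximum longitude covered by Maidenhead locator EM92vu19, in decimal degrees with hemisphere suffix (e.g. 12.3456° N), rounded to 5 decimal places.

32.87500° N, 80.23333° W

Field E=4, M=12: +4·20° lon, +12·10° lat → SW at lon -100°, lat 30°.
Square 9, 2: +9·2° lon, +2·1° lat → SW at lon -82°, lat 32°.
Subsquare v=21, u=20: +21·0.0833333° lon, +20·0.0416667° lat → SW at lon -80.25°, lat 32.8333°.
Extended square 1, 9: +1·0.00833333° lon, +9·0.00416667° lat → SW at lon -80.2417°, lat 32.8708°.
Cell spans 0.00833333° lon × 0.00416667° lat. NE corner is SW corner plus one full cell.
latitude 32.87500° N, longitude 80.23333° W.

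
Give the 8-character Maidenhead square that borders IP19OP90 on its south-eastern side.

Longitude extended square 9; +1 → 10, wraps to 0, carry into subsquare.
Longitude subsquare o = 14; +1 → 15 = p.
Latitude extended square 0; −1 → -1, wraps to 9, carry into subsquare.
Latitude subsquare p = 15; −1 → 14 = o.

IP19po09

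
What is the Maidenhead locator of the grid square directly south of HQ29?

HQ28

Latitude square 9; −1 → 8.
The longitude characters are unchanged.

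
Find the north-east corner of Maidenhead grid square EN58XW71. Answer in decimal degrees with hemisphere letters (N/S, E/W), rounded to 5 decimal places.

Field E=4, N=13: +4·20° lon, +13·10° lat → SW at lon -100°, lat 40°.
Square 5, 8: +5·2° lon, +8·1° lat → SW at lon -90°, lat 48°.
Subsquare x=23, w=22: +23·0.0833333° lon, +22·0.0416667° lat → SW at lon -88.0833°, lat 48.9167°.
Extended square 7, 1: +7·0.00833333° lon, +1·0.00416667° lat → SW at lon -88.025°, lat 48.9208°.
Cell spans 0.00833333° lon × 0.00416667° lat. NE corner is SW corner plus one full cell.
latitude 48.92500° N, longitude 88.01667° W.

48.92500° N, 88.01667° W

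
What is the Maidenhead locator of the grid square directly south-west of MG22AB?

Longitude subsquare a = 0; −1 → -1, wraps to 23 = x, carry into square.
Longitude square 2; −1 → 1.
Latitude subsquare b = 1; −1 → 0 = a.

MG12xa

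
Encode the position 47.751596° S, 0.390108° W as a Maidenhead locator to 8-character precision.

Add 180° to longitude and 90° to latitude: 179.60989, 42.24840.
Field: lon ⌊179.60989/20⌋ = 8 → I; lat ⌊42.24840/10⌋ = 4 → E.
Square: lon ⌊19.60989/2⌋ = 9; lat ⌊2.24840/1⌋ = 2.
Subsquare: lon ⌊1.60989/0.0833333⌋ = 19 → t; lat ⌊0.24840/0.0416667⌋ = 5 → f.
Extended square: lon ⌊0.02656/0.00833333⌋ = 3; lat ⌊0.04007/0.00416667⌋ = 9.

IE92tf39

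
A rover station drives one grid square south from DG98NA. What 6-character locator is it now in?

DG97nx

Latitude subsquare a = 0; −1 → -1, wraps to 23 = x, carry into square.
Latitude square 8; −1 → 7.
The longitude characters are unchanged.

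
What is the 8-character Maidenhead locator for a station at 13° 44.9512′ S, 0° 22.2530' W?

IH96tg50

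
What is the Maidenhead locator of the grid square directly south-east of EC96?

FC05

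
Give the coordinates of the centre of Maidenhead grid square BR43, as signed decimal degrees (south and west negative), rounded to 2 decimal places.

83.50, -151.00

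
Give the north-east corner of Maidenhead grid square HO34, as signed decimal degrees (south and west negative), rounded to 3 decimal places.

55.000, -32.000

Field H=7, O=14: +7·20° lon, +14·10° lat → SW at lon -40°, lat 50°.
Square 3, 4: +3·2° lon, +4·1° lat → SW at lon -34°, lat 54°.
Cell spans 2° lon × 1° lat. NE corner is SW corner plus one full cell.
latitude 55.000, longitude -32.000.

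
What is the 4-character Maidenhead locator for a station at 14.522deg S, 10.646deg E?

JH55

Shift to the Maidenhead origin (180°W, 90°S): lon 190.65, lat 75.48.
Field (20°×10°, letters A–R): 190.65/20 → 9 → J, 75.48/10 → 7 → H; chars JH.
Square (2°×1°, digits 0–9): 10.65/2 → 5, 5.48/1 → 5; chars 55.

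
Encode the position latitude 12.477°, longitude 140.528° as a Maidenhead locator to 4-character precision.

QK02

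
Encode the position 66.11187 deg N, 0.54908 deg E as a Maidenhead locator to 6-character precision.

Offset from 180°W / 90°S: lon 180.5491°, lat 156.1119°.
Field: lon ⌊180.5491/20⌋ = 9 → J; lat ⌊156.1119/10⌋ = 15 → P.
Square: lon ⌊0.5491/2⌋ = 0; lat ⌊6.1119/1⌋ = 6.
Subsquare: lon ⌊0.5491/0.0833333⌋ = 6 → g; lat ⌊0.1119/0.0416667⌋ = 2 → c.

JP06gc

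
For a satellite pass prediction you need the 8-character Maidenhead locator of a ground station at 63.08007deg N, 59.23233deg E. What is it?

Add 180° to longitude and 90° to latitude: 239.23233, 153.08007.
Field: lon ⌊239.23233/20⌋ = 11 → L; lat ⌊153.08007/10⌋ = 15 → P.
Square: lon ⌊19.23233/2⌋ = 9; lat ⌊3.08007/1⌋ = 3.
Subsquare: lon ⌊1.23233/0.0833333⌋ = 14 → o; lat ⌊0.08007/0.0416667⌋ = 1 → b.
Extended square: lon ⌊0.06566/0.00833333⌋ = 7; lat ⌊0.03840/0.00416667⌋ = 9.

LP93ob79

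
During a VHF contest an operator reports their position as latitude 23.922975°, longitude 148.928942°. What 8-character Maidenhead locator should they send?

QL43lw11

Shift to the Maidenhead origin (180°W, 90°S): lon 328.92894, lat 113.92298.
Field (20°×10°, letters A–R): 328.92894/20 → 16 → Q, 113.92298/10 → 11 → L; chars QL.
Square (2°×1°, digits 0–9): 8.92894/2 → 4, 3.92298/1 → 3; chars 43.
Subsquare (5′×2.5′, letters a–x): 0.92894/0.0833333 → 11 → l, 0.92298/0.0416667 → 22 → w; chars lw.
Extended square (30″×15″, digits 0–9): 0.01228/0.00833333 → 1, 0.00631/0.00416667 → 1; chars 11.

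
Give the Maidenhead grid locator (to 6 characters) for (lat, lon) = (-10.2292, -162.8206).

AH89os

Add 180° to longitude and 90° to latitude: 17.1794, 79.7708.
Field (20°×10°, letters A–R): lon ⌊17.1794/20⌋ = 0 → A; lat ⌊79.7708/10⌋ = 7 → H.
Square (2°×1°, digits 0–9): lon ⌊17.1794/2⌋ = 8; lat ⌊9.7708/1⌋ = 9.
Subsquare (5′×2.5′, letters a–x): lon ⌊1.1794/0.0833333⌋ = 14 → o; lat ⌊0.7708/0.0416667⌋ = 18 → s.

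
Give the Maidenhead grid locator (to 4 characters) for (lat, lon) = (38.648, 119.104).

OM98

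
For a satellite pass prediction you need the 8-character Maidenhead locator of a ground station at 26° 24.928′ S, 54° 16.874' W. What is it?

GG23uo60

Add 180° to longitude and 90° to latitude: 125.71877, 63.58453.
Field: 125.71877/20 → 6 → G, 63.58453/10 → 6 → G; chars GG.
Square: 5.71877/2 → 2, 3.58453/1 → 3; chars 23.
Subsquare: 1.71877/0.0833333 → 20 → u, 0.58453/0.0416667 → 14 → o; chars uo.
Extended square: 0.05210/0.00833333 → 6, 0.00120/0.00416667 → 0; chars 60.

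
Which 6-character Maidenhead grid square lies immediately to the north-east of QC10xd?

Longitude subsquare x = 23; +1 → 24, wraps to 0 = a, carry into square.
Longitude square 1; +1 → 2.
Latitude subsquare d = 3; +1 → 4 = e.

QC20ae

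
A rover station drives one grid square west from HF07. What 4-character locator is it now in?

Longitude square 0; −1 → -1, wraps to 9, carry into field.
Longitude field H = 7; −1 → 6 = G.
The latitude characters are unchanged.

GF97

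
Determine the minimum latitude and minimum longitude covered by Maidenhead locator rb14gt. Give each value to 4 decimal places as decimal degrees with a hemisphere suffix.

Field R=17, B=1: +17·20° lon, +1·10° lat → SW at lon 160°, lat -80°.
Square 1, 4: +1·2° lon, +4·1° lat → SW at lon 162°, lat -76°.
Subsquare g=6, t=19: +6·0.0833333° lon, +19·0.0416667° lat → SW at lon 162.5°, lat -75.2083°.
latitude 75.2083° S, longitude 162.5000° E.

75.2083° S, 162.5000° E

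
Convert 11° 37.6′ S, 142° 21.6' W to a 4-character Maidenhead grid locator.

BH88

Shift to the Maidenhead origin (180°W, 90°S): lon 37.64, lat 78.37.
Field: lon ⌊37.64/20⌋ = 1 → B; lat ⌊78.37/10⌋ = 7 → H.
Square: lon ⌊17.64/2⌋ = 8; lat ⌊8.37/1⌋ = 8.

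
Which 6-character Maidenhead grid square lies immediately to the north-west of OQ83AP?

OQ73xq

Longitude subsquare a = 0; −1 → -1, wraps to 23 = x, carry into square.
Longitude square 8; −1 → 7.
Latitude subsquare p = 15; +1 → 16 = q.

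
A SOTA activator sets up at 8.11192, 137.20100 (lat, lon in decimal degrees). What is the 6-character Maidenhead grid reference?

Add 180° to longitude and 90° to latitude: 317.2010, 98.1119.
Field (20°×10°, letters A–R): 317.2010/20 → 15 → P, 98.1119/10 → 9 → J; chars PJ.
Square (2°×1°, digits 0–9): 17.2010/2 → 8, 8.1119/1 → 8; chars 88.
Subsquare (5′×2.5′, letters a–x): 1.2010/0.0833333 → 14 → o, 0.1119/0.0416667 → 2 → c; chars oc.

PJ88oc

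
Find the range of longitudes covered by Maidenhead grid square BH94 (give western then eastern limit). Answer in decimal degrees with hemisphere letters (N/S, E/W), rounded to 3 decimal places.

Field B=1, H=7: +1·20° lon, +7·10° lat → SW at lon -160°, lat -20°.
Square 9, 4: +9·2° lon, +4·1° lat → SW at lon -142°, lat -16°.
Cell spans 2° lon × 1° lat.
west 142.000° W, east 140.000° W.

142.000° W, 140.000° W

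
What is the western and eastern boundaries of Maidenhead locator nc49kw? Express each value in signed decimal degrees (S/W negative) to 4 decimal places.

88.8333, 88.9167

Field N=13, C=2: +13·20° lon, +2·10° lat → SW at lon 80°, lat -70°.
Square 4, 9: +4·2° lon, +9·1° lat → SW at lon 88°, lat -61°.
Subsquare k=10, w=22: +10·0.0833333° lon, +22·0.0416667° lat → SW at lon 88.8333°, lat -60.0833°.
Cell spans 0.0833333° lon × 0.0416667° lat.
west 88.8333, east 88.9167.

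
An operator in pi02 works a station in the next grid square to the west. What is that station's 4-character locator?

OI92

Longitude square 0; −1 → -1, wraps to 9, carry into field.
Longitude field P = 15; −1 → 14 = O.
The latitude characters are unchanged.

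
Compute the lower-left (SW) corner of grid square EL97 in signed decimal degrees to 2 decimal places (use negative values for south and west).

27.00, -82.00

Field E=4, L=11: +4·20° lon, +11·10° lat → SW at lon -100°, lat 20°.
Square 9, 7: +9·2° lon, +7·1° lat → SW at lon -82°, lat 27°.
latitude 27.00, longitude -82.00.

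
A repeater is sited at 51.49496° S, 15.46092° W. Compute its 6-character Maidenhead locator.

ID28gm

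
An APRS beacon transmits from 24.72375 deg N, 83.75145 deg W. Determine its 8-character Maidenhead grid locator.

EL84cr93

Add 180° to longitude and 90° to latitude: 96.24855, 114.72375.
Field: lon ⌊96.24855/20⌋ = 4 → E; lat ⌊114.72375/10⌋ = 11 → L.
Square: lon ⌊16.24855/2⌋ = 8; lat ⌊4.72375/1⌋ = 4.
Subsquare: lon ⌊0.24855/0.0833333⌋ = 2 → c; lat ⌊0.72375/0.0416667⌋ = 17 → r.
Extended square: lon ⌊0.08188/0.00833333⌋ = 9; lat ⌊0.01542/0.00416667⌋ = 3.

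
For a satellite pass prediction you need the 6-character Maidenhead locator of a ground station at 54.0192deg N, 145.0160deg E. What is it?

Add 180° to longitude and 90° to latitude: 325.0160, 144.0192.
Field (20°×10°, letters A–R): lon ⌊325.0160/20⌋ = 16 → Q; lat ⌊144.0192/10⌋ = 14 → O.
Square (2°×1°, digits 0–9): lon ⌊5.0160/2⌋ = 2; lat ⌊4.0192/1⌋ = 4.
Subsquare (5′×2.5′, letters a–x): lon ⌊1.0160/0.0833333⌋ = 12 → m; lat ⌊0.0192/0.0416667⌋ = 0 → a.

QO24ma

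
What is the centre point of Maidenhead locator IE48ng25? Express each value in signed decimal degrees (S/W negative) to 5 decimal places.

-41.72708, -10.89583

Field I=8, E=4: +8·20° lon, +4·10° lat → SW at lon -20°, lat -50°.
Square 4, 8: +4·2° lon, +8·1° lat → SW at lon -12°, lat -42°.
Subsquare n=13, g=6: +13·0.0833333° lon, +6·0.0416667° lat → SW at lon -10.9167°, lat -41.75°.
Extended square 2, 5: +2·0.00833333° lon, +5·0.00416667° lat → SW at lon -10.9°, lat -41.7292°.
Cell spans 0.00833333° lon × 0.00416667° lat. Centre is SW corner plus half of each.
latitude -41.72708, longitude -10.89583.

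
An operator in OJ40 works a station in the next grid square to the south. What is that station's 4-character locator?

OI49

Latitude square 0; −1 → -1, wraps to 9, carry into field.
Latitude field J = 9; −1 → 8 = I.
The longitude characters are unchanged.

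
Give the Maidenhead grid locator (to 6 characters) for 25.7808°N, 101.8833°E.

OL05ws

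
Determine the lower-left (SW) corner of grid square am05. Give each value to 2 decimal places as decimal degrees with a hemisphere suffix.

35.00° N, 180.00° W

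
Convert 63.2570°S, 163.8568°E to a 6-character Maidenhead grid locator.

RC16wr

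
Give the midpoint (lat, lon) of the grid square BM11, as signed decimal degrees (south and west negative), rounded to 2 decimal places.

Field B=1, M=12: +1·20° lon, +12·10° lat → SW at lon -160°, lat 30°.
Square 1, 1: +1·2° lon, +1·1° lat → SW at lon -158°, lat 31°.
Cell spans 2° lon × 1° lat. Centre is SW corner plus half of each.
latitude 31.50, longitude -157.00.

31.50, -157.00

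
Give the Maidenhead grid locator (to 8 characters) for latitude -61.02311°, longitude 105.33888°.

Shift to the Maidenhead origin (180°W, 90°S): lon 285.33888, lat 28.97689.
Field: 285.33888/20 → 14 → O, 28.97689/10 → 2 → C; chars OC.
Square: 5.33888/2 → 2, 8.97689/1 → 8; chars 28.
Subsquare: 1.33888/0.0833333 → 16 → q, 0.97689/0.0416667 → 23 → x; chars qx.
Extended square: 0.00555/0.00833333 → 0, 0.01856/0.00416667 → 4; chars 04.

OC28qx04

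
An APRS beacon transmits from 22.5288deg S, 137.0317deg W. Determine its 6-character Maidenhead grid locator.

CG17ll

Offset from 180°W / 90°S: lon 42.9683°, lat 67.4712°.
Field: 42.9683/20 → 2 → C, 67.4712/10 → 6 → G; chars CG.
Square: 2.9683/2 → 1, 7.4712/1 → 7; chars 17.
Subsquare: 0.9683/0.0833333 → 11 → l, 0.4712/0.0416667 → 11 → l; chars ll.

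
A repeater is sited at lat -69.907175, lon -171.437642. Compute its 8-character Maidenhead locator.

AC40gc72

Add 180° to longitude and 90° to latitude: 8.56236, 20.09283.
Field: lon ⌊8.56236/20⌋ = 0 → A; lat ⌊20.09283/10⌋ = 2 → C.
Square: lon ⌊8.56236/2⌋ = 4; lat ⌊0.09283/1⌋ = 0.
Subsquare: lon ⌊0.56236/0.0833333⌋ = 6 → g; lat ⌊0.09283/0.0416667⌋ = 2 → c.
Extended square: lon ⌊0.06236/0.00833333⌋ = 7; lat ⌊0.00949/0.00416667⌋ = 2.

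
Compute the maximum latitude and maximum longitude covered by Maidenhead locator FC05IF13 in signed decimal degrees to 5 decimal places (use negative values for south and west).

-64.77500, -79.31667

Field F=5, C=2: +5·20° lon, +2·10° lat → SW at lon -80°, lat -70°.
Square 0, 5: +0·2° lon, +5·1° lat → SW at lon -80°, lat -65°.
Subsquare i=8, f=5: +8·0.0833333° lon, +5·0.0416667° lat → SW at lon -79.3333°, lat -64.7917°.
Extended square 1, 3: +1·0.00833333° lon, +3·0.00416667° lat → SW at lon -79.325°, lat -64.7792°.
Cell spans 0.00833333° lon × 0.00416667° lat. NE corner is SW corner plus one full cell.
latitude -64.77500, longitude -79.31667.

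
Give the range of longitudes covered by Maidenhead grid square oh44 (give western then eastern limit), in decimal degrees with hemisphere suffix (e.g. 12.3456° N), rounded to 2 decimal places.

108.00° E, 110.00° E

Field O=14, H=7: +14·20° lon, +7·10° lat → SW at lon 100°, lat -20°.
Square 4, 4: +4·2° lon, +4·1° lat → SW at lon 108°, lat -16°.
Cell spans 2° lon × 1° lat.
west 108.00° E, east 110.00° E.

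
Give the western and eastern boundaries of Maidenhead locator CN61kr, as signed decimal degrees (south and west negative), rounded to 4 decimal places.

Field C=2, N=13: +2·20° lon, +13·10° lat → SW at lon -140°, lat 40°.
Square 6, 1: +6·2° lon, +1·1° lat → SW at lon -128°, lat 41°.
Subsquare k=10, r=17: +10·0.0833333° lon, +17·0.0416667° lat → SW at lon -127.167°, lat 41.7083°.
Cell spans 0.0833333° lon × 0.0416667° lat.
west -127.1667, east -127.0833.

-127.1667, -127.0833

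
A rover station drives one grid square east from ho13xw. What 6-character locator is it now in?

HO23aw

Longitude subsquare x = 23; +1 → 24, wraps to 0 = a, carry into square.
Longitude square 1; +1 → 2.
The latitude characters are unchanged.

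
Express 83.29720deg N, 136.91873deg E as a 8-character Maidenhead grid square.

PR83lh01

Offset from 180°W / 90°S: lon 316.91873°, lat 173.29720°.
Field: lon ⌊316.91873/20⌋ = 15 → P; lat ⌊173.29720/10⌋ = 17 → R.
Square: lon ⌊16.91873/2⌋ = 8; lat ⌊3.29720/1⌋ = 3.
Subsquare: lon ⌊0.91873/0.0833333⌋ = 11 → l; lat ⌊0.29720/0.0416667⌋ = 7 → h.
Extended square: lon ⌊0.00206/0.00833333⌋ = 0; lat ⌊0.00553/0.00416667⌋ = 1.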